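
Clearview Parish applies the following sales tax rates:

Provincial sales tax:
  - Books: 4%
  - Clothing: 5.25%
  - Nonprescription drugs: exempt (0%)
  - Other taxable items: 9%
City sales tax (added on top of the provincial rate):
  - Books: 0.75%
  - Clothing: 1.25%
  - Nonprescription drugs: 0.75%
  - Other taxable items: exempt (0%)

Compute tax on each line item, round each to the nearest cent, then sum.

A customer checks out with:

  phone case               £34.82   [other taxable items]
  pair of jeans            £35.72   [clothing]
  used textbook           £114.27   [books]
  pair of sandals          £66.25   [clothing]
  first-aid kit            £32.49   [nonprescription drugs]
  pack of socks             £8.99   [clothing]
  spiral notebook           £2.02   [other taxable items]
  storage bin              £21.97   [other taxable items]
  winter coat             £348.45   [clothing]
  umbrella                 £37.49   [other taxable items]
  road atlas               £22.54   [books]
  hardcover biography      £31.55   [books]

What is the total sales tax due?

Phone case £34.82: other taxable items → 9% + 0% city = 9% → £3.13
Pair of jeans £35.72: clothing → 5.25% + 1.25% city = 6.5% → £2.32
Used textbook £114.27: books → 4% + 0.75% city = 4.75% → £5.43
Pair of sandals £66.25: clothing → 5.25% + 1.25% city = 6.5% → £4.31
First-aid kit £32.49: nonprescription drugs → 0% + 0.75% city = 0.75% → £0.24
Pack of socks £8.99: clothing → 5.25% + 1.25% city = 6.5% → £0.58
Spiral notebook £2.02: other taxable items → 9% + 0% city = 9% → £0.18
Storage bin £21.97: other taxable items → 9% + 0% city = 9% → £1.98
Winter coat £348.45: clothing → 5.25% + 1.25% city = 6.5% → £22.65
Umbrella £37.49: other taxable items → 9% + 0% city = 9% → £3.37
Road atlas £22.54: books → 4% + 0.75% city = 4.75% → £1.07
Hardcover biography £31.55: books → 4% + 0.75% city = 4.75% → £1.50
Total tax = £3.13 + £2.32 + £5.43 + £4.31 + £0.24 + £0.58 + £0.18 + £1.98 + £22.65 + £3.37 + £1.07 + £1.50 = £46.76

£46.76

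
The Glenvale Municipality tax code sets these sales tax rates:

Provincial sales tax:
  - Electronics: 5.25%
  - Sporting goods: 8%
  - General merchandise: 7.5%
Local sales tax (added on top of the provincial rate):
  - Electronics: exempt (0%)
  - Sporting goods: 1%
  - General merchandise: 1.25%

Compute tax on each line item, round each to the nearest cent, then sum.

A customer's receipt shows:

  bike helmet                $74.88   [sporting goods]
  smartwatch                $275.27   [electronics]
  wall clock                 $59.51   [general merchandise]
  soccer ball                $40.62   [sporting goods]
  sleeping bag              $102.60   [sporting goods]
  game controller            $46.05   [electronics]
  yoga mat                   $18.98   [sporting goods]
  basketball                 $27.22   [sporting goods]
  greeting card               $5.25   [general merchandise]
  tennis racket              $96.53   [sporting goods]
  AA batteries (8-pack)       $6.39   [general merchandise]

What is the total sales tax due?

Bike helmet $74.88: sporting goods → 8% + 1% local = 9% → $6.74
Smartwatch $275.27: electronics → 5.25% + 0% local = 5.25% → $14.45
Wall clock $59.51: general merchandise → 7.5% + 1.25% local = 8.75% → $5.21
Soccer ball $40.62: sporting goods → 8% + 1% local = 9% → $3.66
Sleeping bag $102.60: sporting goods → 8% + 1% local = 9% → $9.23
Game controller $46.05: electronics → 5.25% + 0% local = 5.25% → $2.42
Yoga mat $18.98: sporting goods → 8% + 1% local = 9% → $1.71
Basketball $27.22: sporting goods → 8% + 1% local = 9% → $2.45
Greeting card $5.25: general merchandise → 7.5% + 1.25% local = 8.75% → $0.46
Tennis racket $96.53: sporting goods → 8% + 1% local = 9% → $8.69
AA batteries (8-pack) $6.39: general merchandise → 7.5% + 1.25% local = 8.75% → $0.56
Total tax = $6.74 + $14.45 + $5.21 + $3.66 + $9.23 + $2.42 + $1.71 + $2.45 + $0.46 + $8.69 + $0.56 = $55.58

$55.58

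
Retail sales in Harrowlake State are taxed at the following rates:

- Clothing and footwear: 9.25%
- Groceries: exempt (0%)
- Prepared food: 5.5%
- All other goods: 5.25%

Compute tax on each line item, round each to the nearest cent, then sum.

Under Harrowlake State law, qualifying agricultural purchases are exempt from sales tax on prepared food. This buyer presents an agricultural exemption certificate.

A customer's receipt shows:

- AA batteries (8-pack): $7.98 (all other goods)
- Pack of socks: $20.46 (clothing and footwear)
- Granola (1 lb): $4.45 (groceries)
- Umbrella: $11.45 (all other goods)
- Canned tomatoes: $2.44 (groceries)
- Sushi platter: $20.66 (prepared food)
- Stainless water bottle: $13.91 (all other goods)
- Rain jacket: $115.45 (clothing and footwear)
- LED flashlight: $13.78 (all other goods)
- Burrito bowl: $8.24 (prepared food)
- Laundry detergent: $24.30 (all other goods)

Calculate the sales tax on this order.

AA batteries (8-pack) $7.98: all other goods → 5.25% → $0.42
Pack of socks $20.46: clothing and footwear → 9.25% → $1.89
Granola (1 lb) $4.45: groceries → 0% → $0.00
Umbrella $11.45: all other goods → 5.25% → $0.60
Canned tomatoes $2.44: groceries → 0% → $0.00
Sushi platter $20.66: prepared food, buyer-exempt → 0% → $0.00
Stainless water bottle $13.91: all other goods → 5.25% → $0.73
Rain jacket $115.45: clothing and footwear → 9.25% → $10.68
LED flashlight $13.78: all other goods → 5.25% → $0.72
Burrito bowl $8.24: prepared food, buyer-exempt → 0% → $0.00
Laundry detergent $24.30: all other goods → 5.25% → $1.28
Total tax = $0.42 + $1.89 + $0.60 + $0.73 + $10.68 + $0.72 + $1.28 = $16.32

$16.32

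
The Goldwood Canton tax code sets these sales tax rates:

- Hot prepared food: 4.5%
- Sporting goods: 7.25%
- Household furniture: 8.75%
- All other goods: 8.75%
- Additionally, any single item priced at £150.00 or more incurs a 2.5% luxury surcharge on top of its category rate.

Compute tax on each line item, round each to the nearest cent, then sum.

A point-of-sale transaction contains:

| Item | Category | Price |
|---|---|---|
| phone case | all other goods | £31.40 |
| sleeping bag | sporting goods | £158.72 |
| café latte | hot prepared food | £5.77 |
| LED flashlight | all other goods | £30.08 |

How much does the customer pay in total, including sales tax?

Phone case £31.40: all other goods → 8.75% → £2.75
Sleeping bag £158.72: sporting goods → 7.25% + 2.5% surcharge = 9.75% → £15.48
Café latte £5.77: hot prepared food → 4.5% → £0.26
LED flashlight £30.08: all other goods → 8.75% → £2.63
Subtotal = £225.97; tax = £21.12; total due = £247.09

£247.09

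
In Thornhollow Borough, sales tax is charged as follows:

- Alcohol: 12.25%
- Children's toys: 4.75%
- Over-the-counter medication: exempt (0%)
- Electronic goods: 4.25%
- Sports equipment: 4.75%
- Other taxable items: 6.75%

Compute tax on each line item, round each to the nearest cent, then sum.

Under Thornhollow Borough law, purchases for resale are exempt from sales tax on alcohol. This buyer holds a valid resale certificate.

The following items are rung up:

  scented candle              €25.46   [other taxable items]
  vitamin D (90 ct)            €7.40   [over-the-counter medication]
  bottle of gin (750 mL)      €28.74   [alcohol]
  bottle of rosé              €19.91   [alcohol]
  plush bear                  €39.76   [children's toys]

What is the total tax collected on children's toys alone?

Plush bear €39.76: children's toys → 4.75% → €1.89
Tax on children's toys = €1.89

€1.89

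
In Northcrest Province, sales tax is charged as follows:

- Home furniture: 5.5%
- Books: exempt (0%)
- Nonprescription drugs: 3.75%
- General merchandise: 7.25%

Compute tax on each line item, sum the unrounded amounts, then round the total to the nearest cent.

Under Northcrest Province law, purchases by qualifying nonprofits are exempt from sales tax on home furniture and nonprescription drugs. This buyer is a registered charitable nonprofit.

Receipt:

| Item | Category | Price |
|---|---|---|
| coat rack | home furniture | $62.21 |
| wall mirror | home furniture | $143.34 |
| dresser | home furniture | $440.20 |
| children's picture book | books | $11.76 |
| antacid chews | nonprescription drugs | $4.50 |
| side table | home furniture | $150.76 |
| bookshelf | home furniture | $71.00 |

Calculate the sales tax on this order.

Coat rack $62.21: home furniture, buyer-exempt → 0% → $0.00
Wall mirror $143.34: home furniture, buyer-exempt → 0% → $0.00
Dresser $440.20: home furniture, buyer-exempt → 0% → $0.00
Children's picture book $11.76: books → 0% → $0.00
Antacid chews $4.50: nonprescription drugs, buyer-exempt → 0% → $0.00
Side table $150.76: home furniture, buyer-exempt → 0% → $0.00
Bookshelf $71.00: home furniture, buyer-exempt → 0% → $0.00
Unrounded tax sum = $0.00 → $0.00

$0.00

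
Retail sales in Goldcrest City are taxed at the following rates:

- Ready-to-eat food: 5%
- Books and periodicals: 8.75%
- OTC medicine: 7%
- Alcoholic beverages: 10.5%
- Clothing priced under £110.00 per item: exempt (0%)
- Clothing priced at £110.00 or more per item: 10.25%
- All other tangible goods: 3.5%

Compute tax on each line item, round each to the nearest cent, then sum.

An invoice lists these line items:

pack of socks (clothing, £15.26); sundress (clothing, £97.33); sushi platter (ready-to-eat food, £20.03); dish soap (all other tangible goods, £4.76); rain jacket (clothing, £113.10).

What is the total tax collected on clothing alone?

£11.59

Pack of socks £15.26: clothing, under £110.00 → 0% → £0.00
Sundress £97.33: clothing, under £110.00 → 0% → £0.00
Rain jacket £113.10: clothing, £110.00 or more → 10.25% → £11.59
Tax on clothing = £0.00 + £0.00 + £11.59 = £11.59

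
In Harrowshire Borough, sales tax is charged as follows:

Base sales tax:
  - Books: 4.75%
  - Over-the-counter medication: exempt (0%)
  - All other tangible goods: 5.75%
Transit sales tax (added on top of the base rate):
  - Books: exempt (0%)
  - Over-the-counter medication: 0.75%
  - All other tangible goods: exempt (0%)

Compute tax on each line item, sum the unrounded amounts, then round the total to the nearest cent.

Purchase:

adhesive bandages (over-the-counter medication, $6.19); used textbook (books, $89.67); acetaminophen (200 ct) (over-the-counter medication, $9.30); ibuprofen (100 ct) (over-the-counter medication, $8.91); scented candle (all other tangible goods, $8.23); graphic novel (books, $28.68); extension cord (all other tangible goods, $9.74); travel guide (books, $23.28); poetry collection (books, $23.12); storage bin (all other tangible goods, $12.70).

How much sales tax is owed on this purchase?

Adhesive bandages $6.19: over-the-counter medication → 0% + 0.75% transit = 0.75% → $0.046425
Used textbook $89.67: books → 4.75% + 0% transit = 4.75% → $4.259325
Acetaminophen (200 ct) $9.30: over-the-counter medication → 0% + 0.75% transit = 0.75% → $0.06975
Ibuprofen (100 ct) $8.91: over-the-counter medication → 0% + 0.75% transit = 0.75% → $0.066825
Scented candle $8.23: all other tangible goods → 5.75% + 0% transit = 5.75% → $0.473225
Graphic novel $28.68: books → 4.75% + 0% transit = 4.75% → $1.3623
Extension cord $9.74: all other tangible goods → 5.75% + 0% transit = 5.75% → $0.56005
Travel guide $23.28: books → 4.75% + 0% transit = 4.75% → $1.1058
Poetry collection $23.12: books → 4.75% + 0% transit = 4.75% → $1.0982
Storage bin $12.70: all other tangible goods → 5.75% + 0% transit = 5.75% → $0.73025
Unrounded tax sum = $9.77215 → $9.77

$9.77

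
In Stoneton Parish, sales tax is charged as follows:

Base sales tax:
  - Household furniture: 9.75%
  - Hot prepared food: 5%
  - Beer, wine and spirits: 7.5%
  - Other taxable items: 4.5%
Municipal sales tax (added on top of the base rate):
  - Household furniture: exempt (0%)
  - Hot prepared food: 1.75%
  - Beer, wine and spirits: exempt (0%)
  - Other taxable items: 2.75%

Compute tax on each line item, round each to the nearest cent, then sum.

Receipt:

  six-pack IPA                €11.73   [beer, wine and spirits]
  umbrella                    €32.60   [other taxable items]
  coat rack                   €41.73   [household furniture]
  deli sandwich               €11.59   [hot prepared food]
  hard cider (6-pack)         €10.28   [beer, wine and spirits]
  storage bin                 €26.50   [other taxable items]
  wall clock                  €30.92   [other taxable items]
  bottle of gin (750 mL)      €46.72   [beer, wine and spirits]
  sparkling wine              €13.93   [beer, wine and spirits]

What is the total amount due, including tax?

Six-pack IPA €11.73: beer, wine and spirits → 7.5% + 0% municipal = 7.5% → €0.88
Umbrella €32.60: other taxable items → 4.5% + 2.75% municipal = 7.25% → €2.36
Coat rack €41.73: household furniture → 9.75% + 0% municipal = 9.75% → €4.07
Deli sandwich €11.59: hot prepared food → 5% + 1.75% municipal = 6.75% → €0.78
Hard cider (6-pack) €10.28: beer, wine and spirits → 7.5% + 0% municipal = 7.5% → €0.77
Storage bin €26.50: other taxable items → 4.5% + 2.75% municipal = 7.25% → €1.92
Wall clock €30.92: other taxable items → 4.5% + 2.75% municipal = 7.25% → €2.24
Bottle of gin (750 mL) €46.72: beer, wine and spirits → 7.5% + 0% municipal = 7.5% → €3.50
Sparkling wine €13.93: beer, wine and spirits → 7.5% + 0% municipal = 7.5% → €1.04
Subtotal = €226.00; tax = €17.56; total due = €243.56

€243.56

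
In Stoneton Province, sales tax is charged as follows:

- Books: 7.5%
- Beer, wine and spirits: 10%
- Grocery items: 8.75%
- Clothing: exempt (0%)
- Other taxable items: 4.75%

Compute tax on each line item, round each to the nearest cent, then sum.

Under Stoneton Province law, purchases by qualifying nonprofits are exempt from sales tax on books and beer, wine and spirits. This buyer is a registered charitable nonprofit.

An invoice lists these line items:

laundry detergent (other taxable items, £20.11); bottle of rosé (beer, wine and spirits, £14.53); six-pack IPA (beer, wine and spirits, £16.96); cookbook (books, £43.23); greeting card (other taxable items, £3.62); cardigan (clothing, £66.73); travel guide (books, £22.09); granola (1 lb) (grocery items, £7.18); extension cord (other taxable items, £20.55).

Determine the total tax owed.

Laundry detergent £20.11: other taxable items → 4.75% → £0.96
Bottle of rosé £14.53: beer, wine and spirits, buyer-exempt → 0% → £0.00
Six-pack IPA £16.96: beer, wine and spirits, buyer-exempt → 0% → £0.00
Cookbook £43.23: books, buyer-exempt → 0% → £0.00
Greeting card £3.62: other taxable items → 4.75% → £0.17
Cardigan £66.73: clothing → 0% → £0.00
Travel guide £22.09: books, buyer-exempt → 0% → £0.00
Granola (1 lb) £7.18: grocery items → 8.75% → £0.63
Extension cord £20.55: other taxable items → 4.75% → £0.98
Total tax = £0.96 + £0.17 + £0.63 + £0.98 = £2.74

£2.74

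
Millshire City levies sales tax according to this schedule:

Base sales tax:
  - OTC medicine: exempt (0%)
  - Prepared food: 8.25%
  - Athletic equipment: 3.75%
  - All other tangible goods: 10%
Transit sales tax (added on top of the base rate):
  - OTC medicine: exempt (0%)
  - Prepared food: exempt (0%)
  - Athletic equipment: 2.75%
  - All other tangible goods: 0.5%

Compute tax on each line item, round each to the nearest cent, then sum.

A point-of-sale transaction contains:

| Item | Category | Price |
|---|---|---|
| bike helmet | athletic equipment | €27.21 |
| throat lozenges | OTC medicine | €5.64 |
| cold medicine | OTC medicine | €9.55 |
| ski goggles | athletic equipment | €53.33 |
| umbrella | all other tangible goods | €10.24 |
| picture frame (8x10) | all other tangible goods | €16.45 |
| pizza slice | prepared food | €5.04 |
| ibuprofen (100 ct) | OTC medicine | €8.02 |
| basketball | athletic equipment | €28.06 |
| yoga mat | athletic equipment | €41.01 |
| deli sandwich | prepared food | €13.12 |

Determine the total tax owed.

Bike helmet €27.21: athletic equipment → 3.75% + 2.75% transit = 6.5% → €1.77
Throat lozenges €5.64: OTC medicine → 0% + 0% transit = 0% → €0.00
Cold medicine €9.55: OTC medicine → 0% + 0% transit = 0% → €0.00
Ski goggles €53.33: athletic equipment → 3.75% + 2.75% transit = 6.5% → €3.47
Umbrella €10.24: all other tangible goods → 10% + 0.5% transit = 10.5% → €1.08
Picture frame (8x10) €16.45: all other tangible goods → 10% + 0.5% transit = 10.5% → €1.73
Pizza slice €5.04: prepared food → 8.25% + 0% transit = 8.25% → €0.42
Ibuprofen (100 ct) €8.02: OTC medicine → 0% + 0% transit = 0% → €0.00
Basketball €28.06: athletic equipment → 3.75% + 2.75% transit = 6.5% → €1.82
Yoga mat €41.01: athletic equipment → 3.75% + 2.75% transit = 6.5% → €2.67
Deli sandwich €13.12: prepared food → 8.25% + 0% transit = 8.25% → €1.08
Total tax = €1.77 + €3.47 + €1.08 + €1.73 + €0.42 + €1.82 + €2.67 + €1.08 = €14.04

€14.04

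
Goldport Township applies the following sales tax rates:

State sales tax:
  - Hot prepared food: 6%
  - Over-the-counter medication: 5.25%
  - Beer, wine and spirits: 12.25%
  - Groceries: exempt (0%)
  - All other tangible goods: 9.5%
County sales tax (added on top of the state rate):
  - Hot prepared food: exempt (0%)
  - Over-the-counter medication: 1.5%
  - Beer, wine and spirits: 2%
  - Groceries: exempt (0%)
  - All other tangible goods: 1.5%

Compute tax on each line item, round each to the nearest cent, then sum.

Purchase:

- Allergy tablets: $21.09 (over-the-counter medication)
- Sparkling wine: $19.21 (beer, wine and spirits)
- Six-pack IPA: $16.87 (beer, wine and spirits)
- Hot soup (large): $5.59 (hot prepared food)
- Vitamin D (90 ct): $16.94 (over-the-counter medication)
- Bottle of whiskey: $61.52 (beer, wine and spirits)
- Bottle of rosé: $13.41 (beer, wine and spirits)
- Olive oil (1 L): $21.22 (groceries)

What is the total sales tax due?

Allergy tablets $21.09: over-the-counter medication → 5.25% + 1.5% county = 6.75% → $1.42
Sparkling wine $19.21: beer, wine and spirits → 12.25% + 2% county = 14.25% → $2.74
Six-pack IPA $16.87: beer, wine and spirits → 12.25% + 2% county = 14.25% → $2.40
Hot soup (large) $5.59: hot prepared food → 6% + 0% county = 6% → $0.34
Vitamin D (90 ct) $16.94: over-the-counter medication → 5.25% + 1.5% county = 6.75% → $1.14
Bottle of whiskey $61.52: beer, wine and spirits → 12.25% + 2% county = 14.25% → $8.77
Bottle of rosé $13.41: beer, wine and spirits → 12.25% + 2% county = 14.25% → $1.91
Olive oil (1 L) $21.22: groceries → 0% + 0% county = 0% → $0.00
Total tax = $1.42 + $2.74 + $2.40 + $0.34 + $1.14 + $8.77 + $1.91 = $18.72

$18.72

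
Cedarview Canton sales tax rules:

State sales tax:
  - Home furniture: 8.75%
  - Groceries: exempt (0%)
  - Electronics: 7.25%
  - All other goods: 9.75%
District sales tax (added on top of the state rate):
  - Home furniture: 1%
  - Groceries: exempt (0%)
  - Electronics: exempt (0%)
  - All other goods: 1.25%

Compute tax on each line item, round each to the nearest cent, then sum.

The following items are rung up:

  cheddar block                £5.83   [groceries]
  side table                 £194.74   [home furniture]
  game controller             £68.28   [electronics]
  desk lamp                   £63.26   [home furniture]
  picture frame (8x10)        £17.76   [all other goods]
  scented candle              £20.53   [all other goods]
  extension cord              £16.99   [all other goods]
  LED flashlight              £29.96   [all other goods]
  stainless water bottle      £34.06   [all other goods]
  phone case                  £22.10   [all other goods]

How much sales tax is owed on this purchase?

£45.67

Cheddar block £5.83: groceries → 0% + 0% district = 0% → £0.00
Side table £194.74: home furniture → 8.75% + 1% district = 9.75% → £18.99
Game controller £68.28: electronics → 7.25% + 0% district = 7.25% → £4.95
Desk lamp £63.26: home furniture → 8.75% + 1% district = 9.75% → £6.17
Picture frame (8x10) £17.76: all other goods → 9.75% + 1.25% district = 11% → £1.95
Scented candle £20.53: all other goods → 9.75% + 1.25% district = 11% → £2.26
Extension cord £16.99: all other goods → 9.75% + 1.25% district = 11% → £1.87
LED flashlight £29.96: all other goods → 9.75% + 1.25% district = 11% → £3.30
Stainless water bottle £34.06: all other goods → 9.75% + 1.25% district = 11% → £3.75
Phone case £22.10: all other goods → 9.75% + 1.25% district = 11% → £2.43
Total tax = £18.99 + £4.95 + £6.17 + £1.95 + £2.26 + £1.87 + £3.30 + £3.75 + £2.43 = £45.67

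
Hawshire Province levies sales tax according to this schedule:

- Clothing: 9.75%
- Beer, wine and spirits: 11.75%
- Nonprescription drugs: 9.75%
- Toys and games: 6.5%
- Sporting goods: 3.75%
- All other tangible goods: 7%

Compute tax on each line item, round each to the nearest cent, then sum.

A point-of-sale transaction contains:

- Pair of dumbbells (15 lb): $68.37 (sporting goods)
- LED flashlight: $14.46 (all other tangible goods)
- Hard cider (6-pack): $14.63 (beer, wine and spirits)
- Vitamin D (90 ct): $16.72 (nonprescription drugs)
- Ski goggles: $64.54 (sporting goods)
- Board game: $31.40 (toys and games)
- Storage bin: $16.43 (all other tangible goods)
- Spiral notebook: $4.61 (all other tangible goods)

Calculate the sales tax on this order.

$12.85

Pair of dumbbells (15 lb) $68.37: sporting goods → 3.75% → $2.56
LED flashlight $14.46: all other tangible goods → 7% → $1.01
Hard cider (6-pack) $14.63: beer, wine and spirits → 11.75% → $1.72
Vitamin D (90 ct) $16.72: nonprescription drugs → 9.75% → $1.63
Ski goggles $64.54: sporting goods → 3.75% → $2.42
Board game $31.40: toys and games → 6.5% → $2.04
Storage bin $16.43: all other tangible goods → 7% → $1.15
Spiral notebook $4.61: all other tangible goods → 7% → $0.32
Total tax = $2.56 + $1.01 + $1.72 + $1.63 + $2.42 + $2.04 + $1.15 + $0.32 = $12.85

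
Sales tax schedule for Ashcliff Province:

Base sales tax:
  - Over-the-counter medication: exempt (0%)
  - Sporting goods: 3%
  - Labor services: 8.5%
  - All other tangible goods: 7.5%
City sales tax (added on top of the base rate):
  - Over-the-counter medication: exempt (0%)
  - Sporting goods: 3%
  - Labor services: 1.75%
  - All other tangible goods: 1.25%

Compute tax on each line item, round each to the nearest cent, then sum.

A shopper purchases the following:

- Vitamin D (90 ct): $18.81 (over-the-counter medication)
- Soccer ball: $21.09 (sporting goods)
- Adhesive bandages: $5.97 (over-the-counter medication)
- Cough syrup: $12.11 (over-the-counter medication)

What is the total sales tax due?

$1.27

Vitamin D (90 ct) $18.81: over-the-counter medication → 0% + 0% city = 0% → $0.00
Soccer ball $21.09: sporting goods → 3% + 3% city = 6% → $1.27
Adhesive bandages $5.97: over-the-counter medication → 0% + 0% city = 0% → $0.00
Cough syrup $12.11: over-the-counter medication → 0% + 0% city = 0% → $0.00
Total tax = $1.27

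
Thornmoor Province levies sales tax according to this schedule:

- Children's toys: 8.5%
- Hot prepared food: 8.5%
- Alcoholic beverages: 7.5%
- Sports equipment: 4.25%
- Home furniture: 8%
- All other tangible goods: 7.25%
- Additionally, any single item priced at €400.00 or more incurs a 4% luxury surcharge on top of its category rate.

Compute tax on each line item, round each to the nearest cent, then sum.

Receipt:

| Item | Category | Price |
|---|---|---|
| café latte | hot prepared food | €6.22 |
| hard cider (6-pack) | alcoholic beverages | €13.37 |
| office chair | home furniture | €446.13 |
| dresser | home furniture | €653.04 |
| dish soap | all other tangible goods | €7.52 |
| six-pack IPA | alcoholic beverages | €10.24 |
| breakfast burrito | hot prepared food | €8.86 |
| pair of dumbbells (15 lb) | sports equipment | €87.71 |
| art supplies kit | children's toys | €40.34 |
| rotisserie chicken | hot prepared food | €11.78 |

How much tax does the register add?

Café latte €6.22: hot prepared food → 8.5% → €0.53
Hard cider (6-pack) €13.37: alcoholic beverages → 7.5% → €1.00
Office chair €446.13: home furniture → 8% + 4% surcharge = 12% → €53.54
Dresser €653.04: home furniture → 8% + 4% surcharge = 12% → €78.36
Dish soap €7.52: all other tangible goods → 7.25% → €0.55
Six-pack IPA €10.24: alcoholic beverages → 7.5% → €0.77
Breakfast burrito €8.86: hot prepared food → 8.5% → €0.75
Pair of dumbbells (15 lb) €87.71: sports equipment → 4.25% → €3.73
Art supplies kit €40.34: children's toys → 8.5% → €3.43
Rotisserie chicken €11.78: hot prepared food → 8.5% → €1.00
Total tax = €0.53 + €1.00 + €53.54 + €78.36 + €0.55 + €0.77 + €0.75 + €3.73 + €3.43 + €1.00 = €143.66

€143.66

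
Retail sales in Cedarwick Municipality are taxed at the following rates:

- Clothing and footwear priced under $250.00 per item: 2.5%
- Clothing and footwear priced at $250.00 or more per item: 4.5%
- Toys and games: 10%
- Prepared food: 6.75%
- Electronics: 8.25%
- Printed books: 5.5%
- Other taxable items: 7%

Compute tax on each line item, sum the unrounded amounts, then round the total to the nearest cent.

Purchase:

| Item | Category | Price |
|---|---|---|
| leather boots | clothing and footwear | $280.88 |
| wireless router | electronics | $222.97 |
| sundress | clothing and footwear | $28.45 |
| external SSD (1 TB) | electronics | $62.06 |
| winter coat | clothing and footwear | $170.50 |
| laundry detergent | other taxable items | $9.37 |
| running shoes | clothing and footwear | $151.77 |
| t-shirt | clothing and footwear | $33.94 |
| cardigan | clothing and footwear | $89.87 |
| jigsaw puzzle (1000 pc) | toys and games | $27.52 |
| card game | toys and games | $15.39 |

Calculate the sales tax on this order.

$52.96

Leather boots $280.88: clothing and footwear, $250.00 or more → 4.5% → $12.6396
Wireless router $222.97: electronics → 8.25% → $18.395025
Sundress $28.45: clothing and footwear, under $250.00 → 2.5% → $0.71125
External SSD (1 TB) $62.06: electronics → 8.25% → $5.11995
Winter coat $170.50: clothing and footwear, under $250.00 → 2.5% → $4.2625
Laundry detergent $9.37: other taxable items → 7% → $0.6559
Running shoes $151.77: clothing and footwear, under $250.00 → 2.5% → $3.79425
T-shirt $33.94: clothing and footwear, under $250.00 → 2.5% → $0.8485
Cardigan $89.87: clothing and footwear, under $250.00 → 2.5% → $2.24675
Jigsaw puzzle (1000 pc) $27.52: toys and games → 10% → $2.752
Card game $15.39: toys and games → 10% → $1.539
Unrounded tax sum = $52.964725 → $52.96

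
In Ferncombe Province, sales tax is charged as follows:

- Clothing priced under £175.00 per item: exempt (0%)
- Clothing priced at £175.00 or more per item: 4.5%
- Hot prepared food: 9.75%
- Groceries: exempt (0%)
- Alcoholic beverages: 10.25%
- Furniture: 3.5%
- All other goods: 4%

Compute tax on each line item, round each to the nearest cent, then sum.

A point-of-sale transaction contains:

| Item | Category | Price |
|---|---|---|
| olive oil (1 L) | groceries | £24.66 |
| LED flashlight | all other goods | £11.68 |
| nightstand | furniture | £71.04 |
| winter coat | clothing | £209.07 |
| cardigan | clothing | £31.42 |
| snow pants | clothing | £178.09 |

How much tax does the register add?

Olive oil (1 L) £24.66: groceries → 0% → £0.00
LED flashlight £11.68: all other goods → 4% → £0.47
Nightstand £71.04: furniture → 3.5% → £2.49
Winter coat £209.07: clothing, £175.00 or more → 4.5% → £9.41
Cardigan £31.42: clothing, under £175.00 → 0% → £0.00
Snow pants £178.09: clothing, £175.00 or more → 4.5% → £8.01
Total tax = £0.47 + £2.49 + £9.41 + £8.01 = £20.38

£20.38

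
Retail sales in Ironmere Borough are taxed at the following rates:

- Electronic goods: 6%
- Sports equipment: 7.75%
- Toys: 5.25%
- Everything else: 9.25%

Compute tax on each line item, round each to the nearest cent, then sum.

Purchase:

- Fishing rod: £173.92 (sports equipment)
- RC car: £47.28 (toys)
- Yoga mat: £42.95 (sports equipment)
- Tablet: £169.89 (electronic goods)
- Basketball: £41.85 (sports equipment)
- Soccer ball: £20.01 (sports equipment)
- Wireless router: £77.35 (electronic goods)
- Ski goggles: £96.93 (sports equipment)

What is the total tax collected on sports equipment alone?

£29.11

Fishing rod £173.92: sports equipment → 7.75% → £13.48
Yoga mat £42.95: sports equipment → 7.75% → £3.33
Basketball £41.85: sports equipment → 7.75% → £3.24
Soccer ball £20.01: sports equipment → 7.75% → £1.55
Ski goggles £96.93: sports equipment → 7.75% → £7.51
Tax on sports equipment = £13.48 + £3.33 + £3.24 + £1.55 + £7.51 = £29.11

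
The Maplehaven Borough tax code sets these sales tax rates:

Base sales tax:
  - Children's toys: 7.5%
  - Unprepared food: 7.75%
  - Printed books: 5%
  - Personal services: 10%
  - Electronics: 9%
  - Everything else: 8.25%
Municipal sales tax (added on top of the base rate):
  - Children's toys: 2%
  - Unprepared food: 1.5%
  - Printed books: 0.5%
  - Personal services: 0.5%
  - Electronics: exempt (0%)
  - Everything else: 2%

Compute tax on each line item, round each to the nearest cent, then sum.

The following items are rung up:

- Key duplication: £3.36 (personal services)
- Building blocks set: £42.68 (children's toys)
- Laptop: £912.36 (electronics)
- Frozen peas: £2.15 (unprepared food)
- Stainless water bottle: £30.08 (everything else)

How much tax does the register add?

£89.79

Key duplication £3.36: personal services → 10% + 0.5% municipal = 10.5% → £0.35
Building blocks set £42.68: children's toys → 7.5% + 2% municipal = 9.5% → £4.05
Laptop £912.36: electronics → 9% + 0% municipal = 9% → £82.11
Frozen peas £2.15: unprepared food → 7.75% + 1.5% municipal = 9.25% → £0.20
Stainless water bottle £30.08: everything else → 8.25% + 2% municipal = 10.25% → £3.08
Total tax = £0.35 + £4.05 + £82.11 + £0.20 + £3.08 = £89.79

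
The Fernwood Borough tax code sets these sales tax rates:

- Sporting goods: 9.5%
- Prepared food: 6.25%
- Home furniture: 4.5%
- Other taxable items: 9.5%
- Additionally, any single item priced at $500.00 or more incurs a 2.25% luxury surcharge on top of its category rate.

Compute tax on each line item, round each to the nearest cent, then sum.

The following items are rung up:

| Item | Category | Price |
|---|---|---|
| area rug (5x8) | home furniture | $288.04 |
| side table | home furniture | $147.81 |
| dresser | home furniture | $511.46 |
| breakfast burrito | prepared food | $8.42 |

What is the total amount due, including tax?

Area rug (5x8) $288.04: home furniture → 4.5% → $12.96
Side table $147.81: home furniture → 4.5% → $6.65
Dresser $511.46: home furniture → 4.5% + 2.25% surcharge = 6.75% → $34.52
Breakfast burrito $8.42: prepared food → 6.25% → $0.53
Subtotal = $955.73; tax = $54.66; total due = $1010.39

$1010.39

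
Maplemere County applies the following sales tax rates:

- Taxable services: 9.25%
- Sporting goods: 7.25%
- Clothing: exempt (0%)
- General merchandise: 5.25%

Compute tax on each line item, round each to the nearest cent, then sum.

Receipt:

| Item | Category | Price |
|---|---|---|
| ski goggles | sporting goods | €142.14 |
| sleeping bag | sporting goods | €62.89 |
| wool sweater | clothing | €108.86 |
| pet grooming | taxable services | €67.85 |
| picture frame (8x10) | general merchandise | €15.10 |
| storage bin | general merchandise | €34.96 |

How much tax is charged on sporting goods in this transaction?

Ski goggles €142.14: sporting goods → 7.25% → €10.31
Sleeping bag €62.89: sporting goods → 7.25% → €4.56
Tax on sporting goods = €10.31 + €4.56 = €14.87

€14.87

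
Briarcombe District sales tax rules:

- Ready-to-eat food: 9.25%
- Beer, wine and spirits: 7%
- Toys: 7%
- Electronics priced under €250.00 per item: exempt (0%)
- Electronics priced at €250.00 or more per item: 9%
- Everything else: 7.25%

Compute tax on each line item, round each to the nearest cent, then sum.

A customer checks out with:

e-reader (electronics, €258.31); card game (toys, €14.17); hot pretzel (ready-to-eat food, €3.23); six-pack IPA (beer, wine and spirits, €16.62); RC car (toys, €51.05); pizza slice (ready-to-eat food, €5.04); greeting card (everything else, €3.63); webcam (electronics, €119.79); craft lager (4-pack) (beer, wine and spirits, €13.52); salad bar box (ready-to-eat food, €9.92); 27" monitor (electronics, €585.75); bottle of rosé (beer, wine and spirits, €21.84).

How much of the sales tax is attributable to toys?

Card game €14.17: toys → 7% → €0.99
RC car €51.05: toys → 7% → €3.57
Tax on toys = €0.99 + €3.57 = €4.56

€4.56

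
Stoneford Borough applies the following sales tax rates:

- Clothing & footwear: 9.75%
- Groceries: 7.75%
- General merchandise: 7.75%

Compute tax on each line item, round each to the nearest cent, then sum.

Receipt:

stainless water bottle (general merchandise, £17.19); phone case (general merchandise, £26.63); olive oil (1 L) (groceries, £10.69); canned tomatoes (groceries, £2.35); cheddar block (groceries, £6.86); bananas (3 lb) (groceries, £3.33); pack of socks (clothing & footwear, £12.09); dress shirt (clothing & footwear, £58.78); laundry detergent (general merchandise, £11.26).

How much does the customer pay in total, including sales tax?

Stainless water bottle £17.19: general merchandise → 7.75% → £1.33
Phone case £26.63: general merchandise → 7.75% → £2.06
Olive oil (1 L) £10.69: groceries → 7.75% → £0.83
Canned tomatoes £2.35: groceries → 7.75% → £0.18
Cheddar block £6.86: groceries → 7.75% → £0.53
Bananas (3 lb) £3.33: groceries → 7.75% → £0.26
Pack of socks £12.09: clothing & footwear → 9.75% → £1.18
Dress shirt £58.78: clothing & footwear → 9.75% → £5.73
Laundry detergent £11.26: general merchandise → 7.75% → £0.87
Subtotal = £149.18; tax = £12.97; total due = £162.15

£162.15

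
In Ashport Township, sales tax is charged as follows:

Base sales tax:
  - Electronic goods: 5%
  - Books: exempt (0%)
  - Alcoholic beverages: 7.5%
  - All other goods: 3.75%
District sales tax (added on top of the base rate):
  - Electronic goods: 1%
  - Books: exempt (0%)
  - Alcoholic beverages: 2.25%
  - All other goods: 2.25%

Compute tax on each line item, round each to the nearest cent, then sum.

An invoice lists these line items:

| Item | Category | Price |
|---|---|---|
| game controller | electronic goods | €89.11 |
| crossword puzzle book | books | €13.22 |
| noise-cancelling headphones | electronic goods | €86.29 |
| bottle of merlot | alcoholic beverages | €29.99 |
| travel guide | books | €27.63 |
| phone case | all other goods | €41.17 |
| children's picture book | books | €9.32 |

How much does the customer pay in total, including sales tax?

€312.65

Game controller €89.11: electronic goods → 5% + 1% district = 6% → €5.35
Crossword puzzle book €13.22: books → 0% + 0% district = 0% → €0.00
Noise-cancelling headphones €86.29: electronic goods → 5% + 1% district = 6% → €5.18
Bottle of merlot €29.99: alcoholic beverages → 7.5% + 2.25% district = 9.75% → €2.92
Travel guide €27.63: books → 0% + 0% district = 0% → €0.00
Phone case €41.17: all other goods → 3.75% + 2.25% district = 6% → €2.47
Children's picture book €9.32: books → 0% + 0% district = 0% → €0.00
Subtotal = €296.73; tax = €15.92; total due = €312.65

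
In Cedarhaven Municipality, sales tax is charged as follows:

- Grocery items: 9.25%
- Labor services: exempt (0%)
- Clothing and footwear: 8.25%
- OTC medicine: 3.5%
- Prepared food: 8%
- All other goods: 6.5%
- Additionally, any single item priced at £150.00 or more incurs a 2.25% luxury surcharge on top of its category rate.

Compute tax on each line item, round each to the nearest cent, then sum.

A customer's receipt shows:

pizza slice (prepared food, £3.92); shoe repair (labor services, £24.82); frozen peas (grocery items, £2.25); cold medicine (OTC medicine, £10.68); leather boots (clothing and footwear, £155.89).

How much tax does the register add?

£17.26

Pizza slice £3.92: prepared food → 8% → £0.31
Shoe repair £24.82: labor services → 0% → £0.00
Frozen peas £2.25: grocery items → 9.25% → £0.21
Cold medicine £10.68: OTC medicine → 3.5% → £0.37
Leather boots £155.89: clothing and footwear → 8.25% + 2.25% surcharge = 10.5% → £16.37
Total tax = £0.31 + £0.21 + £0.37 + £16.37 = £17.26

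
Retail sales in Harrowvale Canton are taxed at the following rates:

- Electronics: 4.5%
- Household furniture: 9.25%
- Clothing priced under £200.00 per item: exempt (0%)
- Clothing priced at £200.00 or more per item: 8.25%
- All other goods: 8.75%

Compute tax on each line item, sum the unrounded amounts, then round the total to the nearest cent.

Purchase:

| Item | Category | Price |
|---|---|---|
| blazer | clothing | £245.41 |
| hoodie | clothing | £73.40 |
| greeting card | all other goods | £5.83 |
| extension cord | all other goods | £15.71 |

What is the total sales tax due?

Blazer £245.41: clothing, £200.00 or more → 8.25% → £20.246325
Hoodie £73.40: clothing, under £200.00 → 0% → £0.00
Greeting card £5.83: all other goods → 8.75% → £0.510125
Extension cord £15.71: all other goods → 8.75% → £1.374625
Unrounded tax sum = £22.131075 → £22.13

£22.13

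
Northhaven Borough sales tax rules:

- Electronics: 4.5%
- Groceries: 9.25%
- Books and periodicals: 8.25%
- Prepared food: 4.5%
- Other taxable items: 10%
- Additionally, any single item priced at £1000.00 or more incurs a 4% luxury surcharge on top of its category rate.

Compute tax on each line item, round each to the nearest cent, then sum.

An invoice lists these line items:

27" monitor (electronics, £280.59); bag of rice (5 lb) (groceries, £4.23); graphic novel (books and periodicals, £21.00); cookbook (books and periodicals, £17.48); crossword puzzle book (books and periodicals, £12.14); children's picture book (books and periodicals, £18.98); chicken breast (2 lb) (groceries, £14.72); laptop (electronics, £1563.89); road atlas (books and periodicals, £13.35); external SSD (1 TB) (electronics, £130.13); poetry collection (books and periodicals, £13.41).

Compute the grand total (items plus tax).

27" monitor £280.59: electronics → 4.5% → £12.63
Bag of rice (5 lb) £4.23: groceries → 9.25% → £0.39
Graphic novel £21.00: books and periodicals → 8.25% → £1.73
Cookbook £17.48: books and periodicals → 8.25% → £1.44
Crossword puzzle book £12.14: books and periodicals → 8.25% → £1.00
Children's picture book £18.98: books and periodicals → 8.25% → £1.57
Chicken breast (2 lb) £14.72: groceries → 9.25% → £1.36
Laptop £1563.89: electronics → 4.5% + 4% surcharge = 8.5% → £132.93
Road atlas £13.35: books and periodicals → 8.25% → £1.10
External SSD (1 TB) £130.13: electronics → 4.5% → £5.86
Poetry collection £13.41: books and periodicals → 8.25% → £1.11
Subtotal = £2089.92; tax = £161.12; total due = £2251.04

£2251.04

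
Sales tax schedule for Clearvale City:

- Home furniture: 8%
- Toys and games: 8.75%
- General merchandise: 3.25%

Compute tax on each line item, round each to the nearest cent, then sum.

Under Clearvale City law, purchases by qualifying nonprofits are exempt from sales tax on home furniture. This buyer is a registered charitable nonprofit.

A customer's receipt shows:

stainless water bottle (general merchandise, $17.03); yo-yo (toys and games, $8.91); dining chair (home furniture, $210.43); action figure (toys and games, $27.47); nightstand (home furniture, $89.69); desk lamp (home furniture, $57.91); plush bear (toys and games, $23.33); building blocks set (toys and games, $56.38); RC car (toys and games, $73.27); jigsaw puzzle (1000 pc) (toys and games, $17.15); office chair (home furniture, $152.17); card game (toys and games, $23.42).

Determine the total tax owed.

$20.66

Stainless water bottle $17.03: general merchandise → 3.25% → $0.55
Yo-yo $8.91: toys and games → 8.75% → $0.78
Dining chair $210.43: home furniture, buyer-exempt → 0% → $0.00
Action figure $27.47: toys and games → 8.75% → $2.40
Nightstand $89.69: home furniture, buyer-exempt → 0% → $0.00
Desk lamp $57.91: home furniture, buyer-exempt → 0% → $0.00
Plush bear $23.33: toys and games → 8.75% → $2.04
Building blocks set $56.38: toys and games → 8.75% → $4.93
RC car $73.27: toys and games → 8.75% → $6.41
Jigsaw puzzle (1000 pc) $17.15: toys and games → 8.75% → $1.50
Office chair $152.17: home furniture, buyer-exempt → 0% → $0.00
Card game $23.42: toys and games → 8.75% → $2.05
Total tax = $0.55 + $0.78 + $2.40 + $2.04 + $4.93 + $6.41 + $1.50 + $2.05 = $20.66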